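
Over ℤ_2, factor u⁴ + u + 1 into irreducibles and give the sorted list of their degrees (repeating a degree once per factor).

4

Write h(u) = u⁴ + u + 1.
Roots in ℤ_2: h(0) = 1; h(1) = 1.
Complete factorization: h(u) = (u⁴ + u + 1).
Factor degrees with multiplicity: 4 = 4.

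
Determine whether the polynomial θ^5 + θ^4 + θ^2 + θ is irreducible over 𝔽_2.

No

Write f(θ) = θ^5 + θ^4 + θ^2 + θ.
Check for roots in 𝔽_2: f(0) = 0 → root; f(1) = 0 → root.
f(0) = 0, so (θ) divides f(θ); f is reducible.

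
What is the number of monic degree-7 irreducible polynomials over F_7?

Gauss's count: N_{7}(7) = (1/7) Σ_{d|7} μ(7/d)·7^d.
Divisors of 7: 1, 7; μ(7/d) for each: -1, 1.
Σ = − 7^1 + 7^7 = 823536.
N = 823536/7 = 117648.

117648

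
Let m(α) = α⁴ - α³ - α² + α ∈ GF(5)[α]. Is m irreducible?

No

Check for roots in GF(5): m(0) = 0 → root; m(1) = 0 → root; m(2) = 1; m(3) = 3; m(4) = 0 → root.
m(0) = 0, so (α) divides m(α); m is reducible.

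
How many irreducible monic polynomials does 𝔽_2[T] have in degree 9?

By the necklace-counting formula, N_2(9) = (1/9) Σ_{d|9} μ(9/d)·2^d.
Divisors of 9: 1, 3, 9; μ(9/d) for each: 0, -1, 1.
Σ = − 2^3 + 2^9 = 504.
N = 504/9 = 56.

56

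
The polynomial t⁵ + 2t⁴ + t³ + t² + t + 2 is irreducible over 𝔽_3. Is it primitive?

No

Write f(t) = t⁵ + 2t⁴ + t³ + t² + t + 2.
|GF(3^5)^×| = 3^5 − 1 = 242. Prime factorization: 242 = 2·11^2.
f is primitive ⇔ t has order 242 in GF(3)[t]/(f), i.e. t^(242/q) ≠ 1 for each prime q | 242.
t^(121) mod f = 1
t^(22) mod f = t⁴ + 2t² + 2t + 1.
Since t^(121) = 1, the order of t divides 121 < 242; not primitive.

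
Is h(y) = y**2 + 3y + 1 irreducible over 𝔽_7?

Check for roots in 𝔽_7: h(0) = 1; h(1) = 5; h(2) = 4; h(3) = 5; h(4) = 1; h(5) = 6; h(6) = 6.
No roots. A degree-2 polynomial over a field with no linear factor is irreducible.

Yes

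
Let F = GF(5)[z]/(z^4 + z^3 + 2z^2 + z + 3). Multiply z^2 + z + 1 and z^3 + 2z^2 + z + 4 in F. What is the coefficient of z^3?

0

Multiply in GF(5)[z]: (z^2 + z + 1)·(z^3 + 2z^2 + z + 4) = z^5 + 3z^4 + 4z^3 + 2z^2 + 4.
Reduce using z^4 ≡ 4z^3 + 3z^2 + 4z + 2 (mod z^4 + z^3 + 2z^2 + z + 3).
Reduced: 2z^2 + 3.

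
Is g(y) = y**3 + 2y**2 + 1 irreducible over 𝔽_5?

Yes

Check for roots in 𝔽_5: g(0) = 1; g(1) = 4; g(2) = 2; g(3) = 1; g(4) = 2.
No roots. A degree-3 polynomial over a field with no linear factor is irreducible.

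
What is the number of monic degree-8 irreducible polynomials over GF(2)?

30

x^(2^8) − x is the product of all monic irreducibles of degree dividing 8; Möbius inversion gives N = (1/8) Σ μ(8/d)·2^d.
Divisors of 8: 1, 2, 4, 8; μ(8/d) for each: 0, 0, -1, 1.
Σ = − 2^4 + 2^8 = 240.
N = 240/8 = 30.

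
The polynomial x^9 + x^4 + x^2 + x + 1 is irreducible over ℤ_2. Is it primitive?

Write f(x) = x^9 + x^4 + x^2 + x + 1.
|GF(2^9)^×| = 2^9 − 1 = 511. Prime factorization: 511 = 7·73.
f is primitive ⇔ x has order 511 in GF(2)[x]/(f), i.e. x^(511/q) ≠ 1 for each prime q | 511.
x^(73) mod f = 1
x^(7) mod f = x^7.
Since x^(73) = 1, the order of x divides 73 < 511; not primitive.

No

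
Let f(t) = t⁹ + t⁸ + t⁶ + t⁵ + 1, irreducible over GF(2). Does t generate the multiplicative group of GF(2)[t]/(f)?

|GF(2^9)^×| = 2^9 − 1 = 511. Prime factorization: 511 = 7·73.
f is primitive ⇔ t has order 511 in GF(2)[t]/(f), i.e. t^(511/q) ≠ 1 for each prime q | 511.
t^(73) mod f = t⁸ + t⁵ + t² + 1.
t^(7) mod f = t⁷.
None equal 1, so t has full order 511; f is primitive.

Yes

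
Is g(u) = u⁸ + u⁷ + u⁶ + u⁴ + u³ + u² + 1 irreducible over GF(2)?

Yes

Check for roots in GF(2): g(0) = 1; g(1) = 1.
No roots, so no linear factors.
Monic irreducibles of degree 2 over GF(2): u² + u + 1.
None of them divide g (all give nonzero remainder).
Monic irreducibles of degree 3 over GF(2): u³ + u + 1, u³ + u² + 1.
None of them divide g (all give nonzero remainder).
Monic irreducibles of degree 4 over GF(2): u⁴ + u + 1, u⁴ + u³ + 1, u⁴ + u³ + u² + u + 1.
None of them divide g (all give nonzero remainder).
No irreducible factor of degree ≤ 4 exists, so g is irreducible over GF(2).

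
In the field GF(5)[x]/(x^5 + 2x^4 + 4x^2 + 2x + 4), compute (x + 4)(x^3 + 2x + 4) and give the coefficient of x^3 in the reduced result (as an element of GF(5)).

4

Multiply in GF(5)[x]: (x + 4)·(x^3 + 2x + 4) = x^4 + 4x^3 + 2x^2 + 2x + 1.
Reduced: x^4 + 4x^3 + 2x^2 + 2x + 1.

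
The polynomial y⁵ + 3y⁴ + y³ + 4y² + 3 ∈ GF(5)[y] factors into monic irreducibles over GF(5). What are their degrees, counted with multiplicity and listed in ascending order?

Write h(y) = y⁵ + 3y⁴ + y³ + 4y² + 3.
Roots in GF(5): h(0) = 3; h(1) = 2; h(2) = 2; h(3) = 2; h(4) = 3.
Complete factorization: h(y) = (y⁵ + 3y⁴ + y³ + 4y² + 3).
Factor degrees with multiplicity: 5 = 5.

5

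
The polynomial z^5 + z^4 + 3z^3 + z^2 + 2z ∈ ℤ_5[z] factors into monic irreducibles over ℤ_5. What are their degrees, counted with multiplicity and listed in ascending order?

1, 1, 1, 2

Write f(z) = z^5 + z^4 + 3z^3 + z^2 + 2z.
Roots in ℤ_5: f(0) = 0 → root; f(1) = 3; f(2) = 0 → root; f(3) = 0 → root; f(4) = 1.
Linear factors from roots: (z), (z + 3), (z + 2).
Complete factorization: f(z) = (z)·(z + 2)·(z + 3)·(z^2 + z + 2).
Factor degrees with multiplicity: 1 + 1 + 1 + 2 = 5.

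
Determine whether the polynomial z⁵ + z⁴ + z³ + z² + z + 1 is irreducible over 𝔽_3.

Write m(z) = z⁵ + z⁴ + z³ + z² + z + 1.
Check for roots in 𝔽_3: m(0) = 1; m(1) = 0 → root; m(2) = 0 → root.
m(1) = 0, so (z − 1) divides m(z); m is reducible.

No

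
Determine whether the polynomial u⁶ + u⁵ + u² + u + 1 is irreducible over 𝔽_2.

Write P(u) = u⁶ + u⁵ + u² + u + 1.
Check for roots in 𝔽_2: P(0) = 1; P(1) = 1.
No roots, so no linear factors.
Monic irreducibles of degree 2 over GF(2): u² + u + 1.
None of them divide P (all give nonzero remainder).
Monic irreducibles of degree 3 over GF(2): u³ + u + 1, u³ + u² + 1.
None of them divide P (all give nonzero remainder).
No irreducible factor of degree ≤ 3 exists, so P is irreducible over GF(2).

Yes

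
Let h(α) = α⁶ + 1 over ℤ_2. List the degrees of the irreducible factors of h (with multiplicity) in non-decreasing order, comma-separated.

1, 1, 2, 2

Roots in ℤ_2: h(0) = 1; h(1) = 0 → root.
Linear factors from roots: (α + 1).
Complete factorization: h(α) = (α + 1)^2·(α² + α + 1)^2.
Factor degrees with multiplicity: 1 + 1 + 2 + 2 = 6.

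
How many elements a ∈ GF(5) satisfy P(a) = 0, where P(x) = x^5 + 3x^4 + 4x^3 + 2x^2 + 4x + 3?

Evaluate at each of the 5 elements of GF(5):
P(0) = 3; P(1) = 2; P(2) = 1; P(3) = 2; P(4) = 4.
No element is a root.

0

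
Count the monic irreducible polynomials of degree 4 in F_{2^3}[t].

1008

Gauss's count: N_{8}(4) = (1/4) Σ_{d|4} μ(4/d)·8^d.
Divisors of 4: 1, 2, 4; μ(4/d) for each: 0, -1, 1.
Σ = − 8^2 + 8^4 = 4032.
N = 4032/4 = 1008.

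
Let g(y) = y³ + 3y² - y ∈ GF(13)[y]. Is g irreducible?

Check each element of GF(13) for a root: g(0)=0, g(1)=3, g(2)=5, g(3)=12, g(4)=4, g(5)=0, g(6)=6, g(7)=2, g(8)=7, g(9)=1, g(10)=3, g(11)=6, g(12)=3.
g(0) = 0, so (y) divides g(y); g is reducible.

No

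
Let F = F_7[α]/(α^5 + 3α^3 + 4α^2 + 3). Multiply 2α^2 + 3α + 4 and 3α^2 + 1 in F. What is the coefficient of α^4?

6

Multiply in F_7[α]: (2α^2 + 3α + 4)·(3α^2 + 1) = 6α^4 + 2α^3 + 3α + 4.
Reduced: 6α^4 + 2α^3 + 3α + 4.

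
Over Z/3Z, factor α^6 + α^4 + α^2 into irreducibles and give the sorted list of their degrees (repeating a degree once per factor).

Write h(α) = α^6 + α^4 + α^2.
Roots in Z/3Z: h(0) = 0 → root; h(1) = 0 → root; h(2) = 0 → root.
Linear factors from roots: (α), (α - 1), (α + 1).
Complete factorization: h(α) = (α)^2·(α + 1)^2·(α - 1)^2.
Factor degrees with multiplicity: 1 + 1 + 1 + 1 + 1 + 1 = 6.

1, 1, 1, 1, 1, 1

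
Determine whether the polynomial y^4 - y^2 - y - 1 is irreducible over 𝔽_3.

Write f(y) = y^4 - y^2 - y - 1.
Check for roots in 𝔽_3: f(0) = 2; f(1) = 1; f(2) = 0 → root.
f(2) = 0, so (y − 2) divides f(y); f is reducible.

No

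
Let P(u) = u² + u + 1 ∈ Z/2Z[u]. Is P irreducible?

Yes

Check for roots in Z/2Z: P(0) = 1; P(1) = 1.
No roots. A degree-2 polynomial over a field with no linear factor is irreducible.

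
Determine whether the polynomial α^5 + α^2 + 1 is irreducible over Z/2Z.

Write g(α) = α^5 + α^2 + 1.
Check for roots in Z/2Z: g(0) = 1; g(1) = 1.
No roots, so no linear factors.
Monic irreducibles of degree 2 over GF(2): α^2 + α + 1.
None of them divide g (all give nonzero remainder).
No irreducible factor of degree ≤ 2 exists, so g is irreducible over GF(2).

Yes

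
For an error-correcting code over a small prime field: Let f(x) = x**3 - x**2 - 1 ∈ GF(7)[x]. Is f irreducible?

Yes

Check for roots in GF(7): f(0) = 6; f(1) = 6; f(2) = 3; f(3) = 3; f(4) = 5; f(5) = 1; f(6) = 4.
No roots. A degree-3 polynomial over a field with no linear factor is irreducible.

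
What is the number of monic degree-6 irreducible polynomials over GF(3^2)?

88440

The number of monic irreducibles of degree 6 over GF(9) is (1/6)·Σ_{d∣6} μ(6/d) 9^d.
Divisors of 6: 1, 2, 3, 6; μ(6/d) for each: 1, -1, -1, 1.
Σ = 9^1 − 9^2 − 9^3 + 9^6 = 530640.
N = 530640/6 = 88440.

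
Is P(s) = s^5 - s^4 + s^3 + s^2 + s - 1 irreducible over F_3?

Yes

Check for roots in F_3: P(0) = 2; P(1) = 2; P(2) = 2.
No roots, so no linear factors.
Monic irreducibles of degree 2 over GF(3): s^2 + 1, s^2 + s - 1, s^2 - s - 1.
None of them divide P (all give nonzero remainder).
No irreducible factor of degree ≤ 2 exists, so P is irreducible over GF(3).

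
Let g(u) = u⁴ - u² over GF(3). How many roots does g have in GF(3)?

3

Evaluate at each of the 3 elements of GF(3):
g(0) = 0 → root; g(1) = 0 → root; g(2) = 0 → root.
Roots: {0, 1, 2}.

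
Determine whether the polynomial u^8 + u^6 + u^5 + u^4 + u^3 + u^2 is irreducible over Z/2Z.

No

Write h(u) = u^8 + u^6 + u^5 + u^4 + u^3 + u^2.
Check for roots in Z/2Z: h(0) = 0 → root; h(1) = 0 → root.
h(0) = 0, so (u) divides h(u); h is reducible.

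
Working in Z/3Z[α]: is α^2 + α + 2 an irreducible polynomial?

Yes

Write f(α) = α^2 + α + 2.
Check for roots in Z/3Z: f(0) = 2; f(1) = 1; f(2) = 2.
No roots. A degree-2 polynomial over a field with no linear factor is irreducible.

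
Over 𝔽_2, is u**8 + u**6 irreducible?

Write h(u) = u**8 + u**6.
Check for roots in 𝔽_2: h(0) = 0 → root; h(1) = 0 → root.
h(0) = 0, so (u) divides h(u); h is reducible.

No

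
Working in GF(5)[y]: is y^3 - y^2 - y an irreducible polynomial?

No

Write m(y) = y^3 - y^2 - y.
Check for roots in GF(5): m(0) = 0 → root; m(1) = 4; m(2) = 2; m(3) = 0 → root; m(4) = 4.
m(0) = 0, so (y) divides m(y); m is reducible.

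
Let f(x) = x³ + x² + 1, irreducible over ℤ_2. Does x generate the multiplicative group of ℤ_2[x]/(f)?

Yes

|GF(2^3)^×| = 2^3 − 1 = 7. Prime factorization: 7 = 7.
f is primitive ⇔ x has order 7 in GF(2)[x]/(f), i.e. x^(7/q) ≠ 1 for each prime q | 7.
x^(1) mod f = x.
None equal 1, so x has full order 7; f is primitive.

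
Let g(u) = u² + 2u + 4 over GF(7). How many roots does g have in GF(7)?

2

Evaluate at each of the 7 elements of GF(7):
g(0) = 4; g(1) = 0 → root; g(2) = 5; g(3) = 5; g(4) = 0 → root; g(5) = 4; g(6) = 3.
Roots: {1, 4}.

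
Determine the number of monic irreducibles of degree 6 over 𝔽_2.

9

By the necklace-counting formula, N_2(6) = (1/6) Σ_{d|6} μ(6/d)·2^d.
Divisors of 6: 1, 2, 3, 6; μ(6/d) for each: 1, -1, -1, 1.
Σ = 2^1 − 2^2 − 2^3 + 2^6 = 54.
N = 54/6 = 9.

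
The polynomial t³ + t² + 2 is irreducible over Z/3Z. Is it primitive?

Write f(t) = t³ + t² + 2.
|GF(3^3)^×| = 3^3 − 1 = 26. Prime factorization: 26 = 2·13.
f is primitive ⇔ t has order 26 in GF(3)[t]/(f), i.e. t^(26/q) ≠ 1 for each prime q | 26.
t^(13) mod f = 1
t^(2) mod f = t².
Since t^(13) = 1, the order of t divides 13 < 26; not primitive.

No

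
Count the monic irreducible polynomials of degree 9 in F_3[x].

x^(3^9) − x is the product of all monic irreducibles of degree dividing 9; Möbius inversion gives N = (1/9) Σ μ(9/d)·3^d.
Divisors of 9: 1, 3, 9; μ(9/d) for each: 0, -1, 1.
Σ = − 3^3 + 3^9 = 19656.
N = 19656/9 = 2184.

2184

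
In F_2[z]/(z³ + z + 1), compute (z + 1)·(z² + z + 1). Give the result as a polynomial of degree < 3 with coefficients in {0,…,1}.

z

Multiply in F_2[z]: (z + 1)·(z² + z + 1) = z³ + 1.
Reduce using z³ ≡ z + 1 (mod z³ + z + 1).
Reduced: z.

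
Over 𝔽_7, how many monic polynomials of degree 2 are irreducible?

Gauss's count: N_{7}(2) = (1/2) Σ_{d|2} μ(2/d)·7^d.
Divisors of 2: 1, 2; μ(2/d) for each: -1, 1.
Σ = − 7^1 + 7^2 = 42.
N = 42/2 = 21.

21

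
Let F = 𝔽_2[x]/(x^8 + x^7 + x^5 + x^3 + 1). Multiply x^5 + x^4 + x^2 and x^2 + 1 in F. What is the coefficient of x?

0

Multiply in 𝔽_2[x]: (x^5 + x^4 + x^2)·(x^2 + 1) = x^7 + x^6 + x^5 + x^2.
Reduced: x^7 + x^6 + x^5 + x^2.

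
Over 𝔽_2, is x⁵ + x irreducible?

Write f(x) = x⁵ + x.
Check for roots in 𝔽_2: f(0) = 0 → root; f(1) = 0 → root.
f(0) = 0, so (x) divides f(x); f is reducible.

No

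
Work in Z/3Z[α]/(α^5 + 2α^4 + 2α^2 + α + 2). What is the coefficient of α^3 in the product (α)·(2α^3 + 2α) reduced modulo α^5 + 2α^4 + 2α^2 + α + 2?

Multiply in Z/3Z[α]: (α)·(2α^3 + 2α) = 2α^4 + 2α^2.
Reduced: 2α^4 + 2α^2.

0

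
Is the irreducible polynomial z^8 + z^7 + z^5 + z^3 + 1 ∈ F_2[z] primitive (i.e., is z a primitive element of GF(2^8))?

Yes

Write f(z) = z^8 + z^7 + z^5 + z^3 + 1.
|GF(2^8)^×| = 2^8 − 1 = 255. Prime factorization: 255 = 3·5·17.
f is primitive ⇔ z has order 255 in GF(2)[z]/(f), i.e. z^(255/q) ≠ 1 for each prime q | 255.
z^(85) mod f = z^7 + z^6 + z^2 + z.
z^(51) mod f = z^7 + z^6 + z^4 + z^3 + z^2.
z^(15) mod f = z^3 + z^2.
None equal 1, so z has full order 255; f is primitive.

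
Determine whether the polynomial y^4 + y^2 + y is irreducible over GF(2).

Write h(y) = y^4 + y^2 + y.
Check for roots in GF(2): h(0) = 0 → root; h(1) = 1.
h(0) = 0, so (y) divides h(y); h is reducible.

No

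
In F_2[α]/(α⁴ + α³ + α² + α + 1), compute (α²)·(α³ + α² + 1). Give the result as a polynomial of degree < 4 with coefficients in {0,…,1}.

α^3 + α

Multiply in F_2[α]: (α²)·(α³ + α² + 1) = α⁵ + α⁴ + α².
Reduce using α⁴ ≡ α³ + α² + α + 1 (mod α⁴ + α³ + α² + α + 1).
Reduced: α³ + α.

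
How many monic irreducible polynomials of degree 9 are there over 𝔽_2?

56

The number of monic irreducibles of degree 9 over GF(2) is (1/9)·Σ_{d∣9} μ(9/d) 2^d.
Divisors of 9: 1, 3, 9; μ(9/d) for each: 0, -1, 1.
Σ = − 2^3 + 2^9 = 504.
N = 504/9 = 56.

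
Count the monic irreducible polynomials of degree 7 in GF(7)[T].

117648

Gauss's count: N_{7}(7) = (1/7) Σ_{d|7} μ(7/d)·7^d.
Divisors of 7: 1, 7; μ(7/d) for each: -1, 1.
Σ = − 7^1 + 7^7 = 823536.
N = 823536/7 = 117648.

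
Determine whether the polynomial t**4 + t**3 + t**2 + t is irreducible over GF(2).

Write h(t) = t**4 + t**3 + t**2 + t.
Check for roots in GF(2): h(0) = 0 → root; h(1) = 0 → root.
h(0) = 0, so (t) divides h(t); h is reducible.

No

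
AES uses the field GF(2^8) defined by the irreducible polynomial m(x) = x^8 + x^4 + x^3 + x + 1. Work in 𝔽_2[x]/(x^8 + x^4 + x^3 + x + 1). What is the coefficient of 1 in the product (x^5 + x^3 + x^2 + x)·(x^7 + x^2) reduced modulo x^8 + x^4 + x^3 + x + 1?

Multiply in 𝔽_2[x]: (x^5 + x^3 + x^2 + x)·(x^7 + x^2) = x^12 + x^10 + x^9 + x^8 + x^7 + x^5 + x^4 + x^3.
Reduce using x^8 ≡ x^4 + x^3 + x + 1 (mod x^8 + x^4 + x^3 + x + 1).
Reduced: x^6 + x^4 + x.

0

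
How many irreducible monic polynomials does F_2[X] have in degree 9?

Gauss's count: N_{2}(9) = (1/9) Σ_{d|9} μ(9/d)·2^d.
Divisors of 9: 1, 3, 9; μ(9/d) for each: 0, -1, 1.
Σ = − 2^3 + 2^9 = 504.
N = 504/9 = 56.

56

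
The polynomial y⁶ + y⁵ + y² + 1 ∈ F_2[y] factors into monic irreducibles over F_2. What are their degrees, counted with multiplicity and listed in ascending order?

1, 2, 3

Write f(y) = y⁶ + y⁵ + y² + 1.
Roots in F_2: f(0) = 1; f(1) = 0 → root.
Linear factors from roots: (y + 1).
Complete factorization: f(y) = (y + 1)·(y² + y + 1)·(y³ + y² + 1).
Factor degrees with multiplicity: 1 + 2 + 3 = 6.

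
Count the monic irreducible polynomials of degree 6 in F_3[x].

116

The number of monic irreducibles of degree 6 over GF(3) is (1/6)·Σ_{d∣6} μ(6/d) 3^d.
Divisors of 6: 1, 2, 3, 6; μ(6/d) for each: 1, -1, -1, 1.
Σ = 3^1 − 3^2 − 3^3 + 3^6 = 696.
N = 696/6 = 116.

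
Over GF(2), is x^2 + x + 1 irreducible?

Write f(x) = x^2 + x + 1.
Check for roots in GF(2): f(0) = 1; f(1) = 1.
No roots. A degree-2 polynomial over a field with no linear factor is irreducible.

Yes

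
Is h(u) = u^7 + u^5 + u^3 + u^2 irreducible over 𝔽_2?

No

Check for roots in 𝔽_2: h(0) = 0 → root; h(1) = 0 → root.
h(0) = 0, so (u) divides h(u); h is reducible.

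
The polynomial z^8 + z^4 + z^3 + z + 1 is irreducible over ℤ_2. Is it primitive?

Write f(z) = z^8 + z^4 + z^3 + z + 1.
|GF(2^8)^×| = 2^8 − 1 = 255. Prime factorization: 255 = 3·5·17.
f is primitive ⇔ z has order 255 in GF(2)[z]/(f), i.e. z^(255/q) ≠ 1 for each prime q | 255.
z^(85) mod f = z^7 + z^5 + z^4 + z^3 + z^2 + 1.
z^(51) mod f = 1
z^(15) mod f = z^5 + z^3 + z^2 + z + 1.
Since z^(51) = 1, the order of z divides 51 < 255; not primitive.

No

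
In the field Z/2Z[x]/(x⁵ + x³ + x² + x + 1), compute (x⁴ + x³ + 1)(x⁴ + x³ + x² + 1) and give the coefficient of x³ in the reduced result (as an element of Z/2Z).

0

Multiply in Z/2Z[x]: (x⁴ + x³ + 1)·(x⁴ + x³ + x² + 1) = x⁸ + x⁵ + x² + 1.
Reduce using x⁵ ≡ x³ + x² + x + 1 (mod x⁵ + x³ + x² + x + 1).
Reduced: x + 1.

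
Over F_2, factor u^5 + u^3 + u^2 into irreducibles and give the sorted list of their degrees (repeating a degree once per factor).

1, 1, 3

Write h(u) = u^5 + u^3 + u^2.
Roots in F_2: h(0) = 0 → root; h(1) = 1.
Linear factors from roots: (u).
Complete factorization: h(u) = (u)^2·(u^3 + u + 1).
Factor degrees with multiplicity: 1 + 1 + 3 = 5.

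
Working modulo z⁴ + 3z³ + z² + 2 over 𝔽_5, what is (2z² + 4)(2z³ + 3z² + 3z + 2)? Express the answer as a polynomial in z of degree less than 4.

Multiply in 𝔽_5[z]: (2z² + 4)·(2z³ + 3z² + 3z + 2) = 4z⁵ + z⁴ + 4z³ + z² + 2z + 3.
Reduce using z⁴ ≡ 2z³ + 4z² + 3 (mod z⁴ + 3z³ + z² + 2).
Reduced: 3z³ + 2z² + 4z.

3z^3 + 2z^2 + 4z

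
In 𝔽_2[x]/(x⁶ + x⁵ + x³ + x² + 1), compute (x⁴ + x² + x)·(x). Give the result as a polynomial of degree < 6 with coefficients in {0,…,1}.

Multiply in 𝔽_2[x]: (x⁴ + x² + x)·(x) = x⁵ + x³ + x².
Reduced: x⁵ + x³ + x².

x^5 + x^3 + x^2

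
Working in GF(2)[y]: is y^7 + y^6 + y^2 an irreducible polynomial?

Write m(y) = y^7 + y^6 + y^2.
Check for roots in GF(2): m(0) = 0 → root; m(1) = 1.
m(0) = 0, so (y) divides m(y); m is reducible.

No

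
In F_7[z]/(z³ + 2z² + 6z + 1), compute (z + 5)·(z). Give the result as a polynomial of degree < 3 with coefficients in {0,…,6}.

z^2 + 5z

Multiply in F_7[z]: (z + 5)·(z) = z² + 5z.
Reduced: z² + 5z.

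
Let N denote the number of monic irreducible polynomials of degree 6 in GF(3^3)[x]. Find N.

64566684

x^(27^6) − x is the product of all monic irreducibles of degree dividing 6; Möbius inversion gives N = (1/6) Σ μ(6/d)·27^d.
Divisors of 6: 1, 2, 3, 6; μ(6/d) for each: 1, -1, -1, 1.
Σ = 27^1 − 27^2 − 27^3 + 27^6 = 387400104.
N = 387400104/6 = 64566684.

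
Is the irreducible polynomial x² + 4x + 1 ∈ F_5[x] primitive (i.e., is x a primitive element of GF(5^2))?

No

Write f(x) = x² + 4x + 1.
|GF(5^2)^×| = 5^2 − 1 = 24. Prime factorization: 24 = 2^3·3.
f is primitive ⇔ x has order 24 in GF(5)[x]/(f), i.e. x^(24/q) ≠ 1 for each prime q | 24.
x^(12) mod f = 1
x^(8) mod f = x + 4.
Since x^(12) = 1, the order of x divides 12 < 24; not primitive.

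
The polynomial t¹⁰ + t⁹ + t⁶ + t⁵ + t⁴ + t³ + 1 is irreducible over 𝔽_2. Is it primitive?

Yes

Write f(t) = t¹⁰ + t⁹ + t⁶ + t⁵ + t⁴ + t³ + 1.
|GF(2^10)^×| = 2^10 − 1 = 1023. Prime factorization: 1023 = 3·11·31.
f is primitive ⇔ t has order 1023 in GF(2)[t]/(f), i.e. t^(1023/q) ≠ 1 for each prime q | 1023.
t^(341) mod f = t⁹ + t⁷ + t⁶ + t⁴ + t + 1.
t^(93) mod f = t⁸ + t⁷ + t⁶ + t⁵ + t³ + 1.
t^(33) mod f = t⁹ + t⁸ + t⁷ + t⁵ + t⁴ + t.
None equal 1, so t has full order 1023; f is primitive.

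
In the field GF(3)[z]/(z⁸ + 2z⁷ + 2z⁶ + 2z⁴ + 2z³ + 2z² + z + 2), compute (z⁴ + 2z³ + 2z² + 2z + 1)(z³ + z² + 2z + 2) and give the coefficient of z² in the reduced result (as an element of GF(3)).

0

Multiply in GF(3)[z]: (z⁴ + 2z³ + 2z² + 2z + 1)·(z³ + z² + 2z + 2) = z⁷ + z⁴ + 2z³ + 2.
Reduced: z⁷ + z⁴ + 2z³ + 2.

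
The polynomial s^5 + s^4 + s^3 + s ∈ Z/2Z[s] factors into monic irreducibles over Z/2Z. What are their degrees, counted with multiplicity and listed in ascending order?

Write f(s) = s^5 + s^4 + s^3 + s.
Roots in Z/2Z: f(0) = 0 → root; f(1) = 0 → root.
Linear factors from roots: (s), (s + 1).
Complete factorization: f(s) = (s)·(s + 1)·(s^3 + s + 1).
Factor degrees with multiplicity: 1 + 1 + 3 = 5.

1, 1, 3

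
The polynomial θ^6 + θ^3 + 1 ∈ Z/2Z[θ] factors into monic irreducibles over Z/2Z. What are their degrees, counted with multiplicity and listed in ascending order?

6

Write f(θ) = θ^6 + θ^3 + 1.
Roots in Z/2Z: f(0) = 1; f(1) = 1.
Complete factorization: f(θ) = (θ^6 + θ^3 + 1).
Factor degrees with multiplicity: 6 = 6.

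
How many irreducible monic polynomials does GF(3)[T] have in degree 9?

x^(3^9) − x is the product of all monic irreducibles of degree dividing 9; Möbius inversion gives N = (1/9) Σ μ(9/d)·3^d.
Divisors of 9: 1, 3, 9; μ(9/d) for each: 0, -1, 1.
Σ = − 3^3 + 3^9 = 19656.
N = 19656/9 = 2184.

2184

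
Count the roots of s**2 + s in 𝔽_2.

2

Write P(s) = s**2 + s.
Evaluate at each of the 2 elements of 𝔽_2:
P(0) = 0 → root; P(1) = 0 → root.
Roots: {0, 1}.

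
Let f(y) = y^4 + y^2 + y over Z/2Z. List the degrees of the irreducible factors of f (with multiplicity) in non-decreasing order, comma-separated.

Roots in Z/2Z: f(0) = 0 → root; f(1) = 1.
Linear factors from roots: (y).
Complete factorization: f(y) = (y)·(y^3 + y + 1).
Factor degrees with multiplicity: 1 + 3 = 4.

1, 3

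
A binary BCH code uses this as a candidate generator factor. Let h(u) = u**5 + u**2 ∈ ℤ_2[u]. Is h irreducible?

Check for roots in ℤ_2: h(0) = 0 → root; h(1) = 0 → root.
h(0) = 0, so (u) divides h(u); h is reducible.

No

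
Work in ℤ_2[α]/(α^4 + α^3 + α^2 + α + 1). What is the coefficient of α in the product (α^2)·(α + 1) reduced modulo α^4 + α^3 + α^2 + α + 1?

Multiply in ℤ_2[α]: (α^2)·(α + 1) = α^3 + α^2.
Reduced: α^3 + α^2.

0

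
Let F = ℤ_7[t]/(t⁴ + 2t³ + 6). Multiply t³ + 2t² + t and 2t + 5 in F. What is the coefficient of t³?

Multiply in ℤ_7[t]: (t³ + 2t² + t)·(2t + 5) = 2t⁴ + 2t³ + 5t² + 5t.
Reduce using t⁴ ≡ 5t³ + 1 (mod t⁴ + 2t³ + 6).
Reduced: 5t³ + 5t² + 5t + 2.

5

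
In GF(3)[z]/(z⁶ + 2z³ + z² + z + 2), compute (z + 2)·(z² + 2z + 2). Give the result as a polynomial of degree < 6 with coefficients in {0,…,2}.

Multiply in GF(3)[z]: (z + 2)·(z² + 2z + 2) = z³ + z² + 1.
Reduced: z³ + z² + 1.

z^3 + z^2 + 1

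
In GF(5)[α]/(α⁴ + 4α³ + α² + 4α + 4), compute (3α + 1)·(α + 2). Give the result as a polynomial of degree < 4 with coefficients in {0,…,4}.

Multiply in GF(5)[α]: (3α + 1)·(α + 2) = 3α² + 2α + 2.
Reduced: 3α² + 2α + 2.

3α^2 + 2α + 2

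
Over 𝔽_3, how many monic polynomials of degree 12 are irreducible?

The number of monic irreducibles of degree 12 over GF(3) is (1/12)·Σ_{d∣12} μ(12/d) 3^d.
Divisors of 12: 1, 2, 3, 4, 6, 12; μ(12/d) for each: 0, 1, 0, -1, -1, 1.
Σ = 3^2 − 3^4 − 3^6 + 3^12 = 530640.
N = 530640/12 = 44220.

44220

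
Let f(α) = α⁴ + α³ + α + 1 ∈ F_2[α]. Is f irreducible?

No

Check for roots in F_2: f(0) = 1; f(1) = 0 → root.
f(1) = 0, so (α − 1) divides f(α); f is reducible.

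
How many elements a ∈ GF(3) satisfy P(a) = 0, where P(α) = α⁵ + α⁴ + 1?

Evaluate at each of the 3 elements of GF(3):
P(0) = 1; P(1) = 0 → root; P(2) = 1.
Roots: {1}.

1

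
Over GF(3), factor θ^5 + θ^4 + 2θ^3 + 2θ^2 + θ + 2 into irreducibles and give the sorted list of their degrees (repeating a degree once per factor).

1, 4

Write h(θ) = θ^5 + θ^4 + 2θ^3 + 2θ^2 + θ + 2.
Roots in GF(3): h(0) = 2; h(1) = 0 → root; h(2) = 1.
Linear factors from roots: (θ + 2).
Complete factorization: h(θ) = (θ + 2)·(θ^4 + 2θ^3 + θ^2 + 1).
Factor degrees with multiplicity: 1 + 4 = 5.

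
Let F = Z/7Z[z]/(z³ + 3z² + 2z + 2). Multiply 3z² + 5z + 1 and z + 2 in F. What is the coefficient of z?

5

Multiply in Z/7Z[z]: (3z² + 5z + 1)·(z + 2) = 3z³ + 4z² + 4z + 2.
Reduce using z³ ≡ 4z² + 5z + 5 (mod z³ + 3z² + 2z + 2).
Reduced: 2z² + 5z + 3.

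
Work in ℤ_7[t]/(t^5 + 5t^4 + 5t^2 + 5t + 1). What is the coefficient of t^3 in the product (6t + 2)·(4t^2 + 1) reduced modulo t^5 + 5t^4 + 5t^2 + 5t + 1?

Multiply in ℤ_7[t]: (6t + 2)·(4t^2 + 1) = 3t^3 + t^2 + 6t + 2.
Reduced: 3t^3 + t^2 + 6t + 2.

3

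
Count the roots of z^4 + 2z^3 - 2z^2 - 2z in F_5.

Write h(z) = z^4 + 2z^3 - 2z^2 - 2z.
Evaluate at each of the 5 elements of F_5:
h(0) = 0 → root; h(1) = 4; h(2) = 0 → root; h(3) = 1; h(4) = 4.
Roots: {0, 2}.

2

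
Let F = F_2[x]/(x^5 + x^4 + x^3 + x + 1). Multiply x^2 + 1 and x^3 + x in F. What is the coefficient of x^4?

1

Multiply in F_2[x]: (x^2 + 1)·(x^3 + x) = x^5 + x.
Reduce using x^5 ≡ x^4 + x^3 + x + 1 (mod x^5 + x^4 + x^3 + x + 1).
Reduced: x^4 + x^3 + 1.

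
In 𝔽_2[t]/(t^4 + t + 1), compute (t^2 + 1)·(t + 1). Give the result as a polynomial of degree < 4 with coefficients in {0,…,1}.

Multiply in 𝔽_2[t]: (t^2 + 1)·(t + 1) = t^3 + t^2 + t + 1.
Reduced: t^3 + t^2 + t + 1.

t^3 + t^2 + t + 1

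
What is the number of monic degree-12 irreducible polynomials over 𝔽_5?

20343700

x^(5^12) − x is the product of all monic irreducibles of degree dividing 12; Möbius inversion gives N = (1/12) Σ μ(12/d)·5^d.
Divisors of 12: 1, 2, 3, 4, 6, 12; μ(12/d) for each: 0, 1, 0, -1, -1, 1.
Σ = 5^2 − 5^4 − 5^6 + 5^12 = 244124400.
N = 244124400/12 = 20343700.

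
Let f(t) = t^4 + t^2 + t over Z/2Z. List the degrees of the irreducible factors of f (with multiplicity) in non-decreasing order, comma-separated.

1, 3

Roots in Z/2Z: f(0) = 0 → root; f(1) = 1.
Linear factors from roots: (t).
Complete factorization: f(t) = (t)·(t^3 + t + 1).
Factor degrees with multiplicity: 1 + 3 = 4.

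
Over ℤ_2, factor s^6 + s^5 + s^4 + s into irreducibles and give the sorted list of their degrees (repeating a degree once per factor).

1, 1, 1, 3

Write h(s) = s^6 + s^5 + s^4 + s.
Roots in ℤ_2: h(0) = 0 → root; h(1) = 0 → root.
Linear factors from roots: (s), (s + 1).
Complete factorization: h(s) = (s)·(s + 1)^2·(s^3 + s^2 + 1).
Factor degrees with multiplicity: 1 + 1 + 1 + 3 = 6.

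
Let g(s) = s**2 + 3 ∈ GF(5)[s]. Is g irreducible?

Check for roots in GF(5): g(0) = 3; g(1) = 4; g(2) = 2; g(3) = 2; g(4) = 4.
No roots. A degree-2 polynomial over a field with no linear factor is irreducible.

Yes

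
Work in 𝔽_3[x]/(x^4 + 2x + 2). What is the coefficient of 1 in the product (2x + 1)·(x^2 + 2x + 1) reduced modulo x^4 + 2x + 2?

Multiply in 𝔽_3[x]: (2x + 1)·(x^2 + 2x + 1) = 2x^3 + 2x^2 + x + 1.
Reduced: 2x^3 + 2x^2 + x + 1.

1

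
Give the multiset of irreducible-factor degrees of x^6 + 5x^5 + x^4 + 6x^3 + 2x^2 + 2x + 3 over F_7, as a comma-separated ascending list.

Write h(x) = x^6 + 5x^5 + x^4 + 6x^3 + 2x^2 + 2x + 3.
Complete factorization: h(x) = (x^6 + 5x^5 + x^4 + 6x^3 + 2x^2 + 2x + 3).
Factor degrees with multiplicity: 6 = 6.

6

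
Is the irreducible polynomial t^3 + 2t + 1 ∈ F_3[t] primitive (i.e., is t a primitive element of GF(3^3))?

Yes

Write f(t) = t^3 + 2t + 1.
|GF(3^3)^×| = 3^3 − 1 = 26. Prime factorization: 26 = 2·13.
f is primitive ⇔ t has order 26 in GF(3)[t]/(f), i.e. t^(26/q) ≠ 1 for each prime q | 26.
t^(13) mod f = 2.
t^(2) mod f = t^2.
None equal 1, so t has full order 26; f is primitive.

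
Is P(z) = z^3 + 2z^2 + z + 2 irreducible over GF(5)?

No

Check for roots in GF(5): P(0) = 2; P(1) = 1; P(2) = 0 → root; P(3) = 0 → root; P(4) = 2.
P(2) = 0, so (z − 2) divides P(z); P is reducible.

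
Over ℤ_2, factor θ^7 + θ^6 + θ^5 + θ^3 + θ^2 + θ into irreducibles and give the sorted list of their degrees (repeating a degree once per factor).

Write g(θ) = θ^7 + θ^6 + θ^5 + θ^3 + θ^2 + θ.
Roots in ℤ_2: g(0) = 0 → root; g(1) = 0 → root.
Linear factors from roots: (θ), (θ + 1).
Complete factorization: g(θ) = (θ)·(θ + 1)^4·(θ^2 + θ + 1).
Factor degrees with multiplicity: 1 + 1 + 1 + 1 + 1 + 2 = 7.

1, 1, 1, 1, 1, 2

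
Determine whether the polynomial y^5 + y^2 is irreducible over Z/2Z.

No

Write P(y) = y^5 + y^2.
Check for roots in Z/2Z: P(0) = 0 → root; P(1) = 0 → root.
P(0) = 0, so (y) divides P(y); P is reducible.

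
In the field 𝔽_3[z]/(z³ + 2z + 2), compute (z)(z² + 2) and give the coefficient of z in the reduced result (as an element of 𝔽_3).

0

Multiply in 𝔽_3[z]: (z)·(z² + 2) = z³ + 2z.
Reduce using z³ ≡ z + 1 (mod z³ + 2z + 2).
Reduced: 1.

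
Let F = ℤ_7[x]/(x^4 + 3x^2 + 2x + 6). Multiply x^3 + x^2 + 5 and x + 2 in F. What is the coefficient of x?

3

Multiply in ℤ_7[x]: (x^3 + x^2 + 5)·(x + 2) = x^4 + 3x^3 + 2x^2 + 5x + 3.
Reduce using x^4 ≡ 4x^2 + 5x + 1 (mod x^4 + 3x^2 + 2x + 6).
Reduced: 3x^3 + 6x^2 + 3x + 4.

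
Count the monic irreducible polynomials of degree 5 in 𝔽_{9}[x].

Gauss's count: N_{9}(5) = (1/5) Σ_{d|5} μ(5/d)·9^d.
Divisors of 5: 1, 5; μ(5/d) for each: -1, 1.
Σ = − 9^1 + 9^5 = 59040.
N = 59040/5 = 11808.

11808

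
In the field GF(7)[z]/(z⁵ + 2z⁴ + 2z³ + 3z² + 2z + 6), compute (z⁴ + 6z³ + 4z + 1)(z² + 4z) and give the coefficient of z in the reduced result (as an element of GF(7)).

3

Multiply in GF(7)[z]: (z⁴ + 6z³ + 4z + 1)·(z² + 4z) = z⁶ + 3z⁵ + 3z⁴ + 4z³ + 3z² + 4z.
Reduce using z⁵ ≡ 5z⁴ + 5z³ + 4z² + 5z + 1 (mod z⁵ + 2z⁴ + 2z³ + 3z² + 2z + 6).
Reduced: 6z⁴ + 6z³ + 5z² + 3z + 1.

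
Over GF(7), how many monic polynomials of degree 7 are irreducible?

117648

Gauss's count: N_{7}(7) = (1/7) Σ_{d|7} μ(7/d)·7^d.
Divisors of 7: 1, 7; μ(7/d) for each: -1, 1.
Σ = − 7^1 + 7^7 = 823536.
N = 823536/7 = 117648.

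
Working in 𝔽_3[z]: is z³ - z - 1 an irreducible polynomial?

Yes

Write m(z) = z³ - z - 1.
Check for roots in 𝔽_3: m(0) = 2; m(1) = 2; m(2) = 2.
No roots. A degree-3 polynomial over a field with no linear factor is irreducible.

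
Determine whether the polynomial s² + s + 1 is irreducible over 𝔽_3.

No

Write m(s) = s² + s + 1.
Check for roots in 𝔽_3: m(0) = 1; m(1) = 0 → root; m(2) = 1.
m(1) = 0, so (s − 1) divides m(s); m is reducible.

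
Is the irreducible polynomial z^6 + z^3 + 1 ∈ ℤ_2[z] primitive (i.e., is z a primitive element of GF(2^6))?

No

Write f(z) = z^6 + z^3 + 1.
|GF(2^6)^×| = 2^6 − 1 = 63. Prime factorization: 63 = 3^2·7.
f is primitive ⇔ z has order 63 in GF(2)[z]/(f), i.e. z^(63/q) ≠ 1 for each prime q | 63.
z^(21) mod f = z^3.
z^(9) mod f = 1
Since z^(9) = 1, the order of z divides 9 < 63; not primitive.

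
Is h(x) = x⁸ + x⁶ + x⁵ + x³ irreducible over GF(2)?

Check for roots in GF(2): h(0) = 0 → root; h(1) = 0 → root.
h(0) = 0, so (x) divides h(x); h is reducible.

No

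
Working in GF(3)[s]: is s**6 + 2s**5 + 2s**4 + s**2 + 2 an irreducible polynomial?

Write P(s) = s**6 + 2s**5 + 2s**4 + s**2 + 2.
Check for roots in GF(3): P(0) = 2; P(1) = 2; P(2) = 1.
No roots, so no linear factors.
Monic irreducibles of degree 2 over GF(3): s**2 + 1, s**2 + s + 2, s**2 + 2s + 2.
None of them divide P (all give nonzero remainder).
Degree-3 irreducible divisors: test the 8 monic irreducibles of degree 3 over GF(3).
None of them divide P (all give nonzero remainder).
No irreducible factor of degree ≤ 3 exists, so P is irreducible over GF(3).

Yes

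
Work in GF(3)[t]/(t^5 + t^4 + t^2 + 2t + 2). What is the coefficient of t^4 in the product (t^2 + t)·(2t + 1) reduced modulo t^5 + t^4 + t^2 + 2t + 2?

Multiply in GF(3)[t]: (t^2 + t)·(2t + 1) = 2t^3 + t.
Reduced: 2t^3 + t.

0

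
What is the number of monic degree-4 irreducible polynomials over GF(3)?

18

The number of monic irreducibles of degree 4 over GF(3) is (1/4)·Σ_{d∣4} μ(4/d) 3^d.
Divisors of 4: 1, 2, 4; μ(4/d) for each: 0, -1, 1.
Σ = − 3^2 + 3^4 = 72.
N = 72/4 = 18.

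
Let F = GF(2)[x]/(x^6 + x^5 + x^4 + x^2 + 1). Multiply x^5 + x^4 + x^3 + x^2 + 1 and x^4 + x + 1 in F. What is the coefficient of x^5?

Multiply in GF(2)[x]: (x^5 + x^4 + x^3 + x^2 + 1)·(x^4 + x + 1) = x^9 + x^8 + x^7 + x^4 + x^2 + x + 1.
Reduce using x^6 ≡ x^5 + x^4 + x^2 + 1 (mod x^6 + x^5 + x^4 + x^2 + 1).
Reduced: x^5 + x^4 + x^3 + x^2 + x + 1.

1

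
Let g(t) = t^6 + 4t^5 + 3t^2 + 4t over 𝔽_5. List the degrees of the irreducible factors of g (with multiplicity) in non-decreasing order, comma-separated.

1, 1, 1, 3

Roots in 𝔽_5: g(0) = 0 → root; g(1) = 2; g(2) = 2; g(3) = 0 → root; g(4) = 1.
Linear factors from roots: (t), (t + 2).
Complete factorization: g(t) = (t)·(t + 2)^2·(t^3 + t + 1).
Factor degrees with multiplicity: 1 + 1 + 1 + 3 = 6.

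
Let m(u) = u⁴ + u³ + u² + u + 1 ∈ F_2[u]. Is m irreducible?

Check for roots in F_2: m(0) = 1; m(1) = 1.
No roots, so no linear factors.
Monic irreducibles of degree 2 over GF(2): u² + u + 1.
None of them divide m (all give nonzero remainder).
No irreducible factor of degree ≤ 2 exists, so m is irreducible over GF(2).

Yes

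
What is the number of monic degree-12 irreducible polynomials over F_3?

44220

By the necklace-counting formula, N_3(12) = (1/12) Σ_{d|12} μ(12/d)·3^d.
Divisors of 12: 1, 2, 3, 4, 6, 12; μ(12/d) for each: 0, 1, 0, -1, -1, 1.
Σ = 3^2 − 3^4 − 3^6 + 3^12 = 530640.
N = 530640/12 = 44220.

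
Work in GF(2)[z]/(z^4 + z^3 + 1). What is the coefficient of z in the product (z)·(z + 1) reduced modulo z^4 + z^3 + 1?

1

Multiply in GF(2)[z]: (z)·(z + 1) = z^2 + z.
Reduced: z^2 + z.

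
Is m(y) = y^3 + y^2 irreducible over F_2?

No

Check for roots in F_2: m(0) = 0 → root; m(1) = 0 → root.
m(0) = 0, so (y) divides m(y); m is reducible.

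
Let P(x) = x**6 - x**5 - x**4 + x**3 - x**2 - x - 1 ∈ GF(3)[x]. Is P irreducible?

Check for roots in GF(3): P(0) = 2; P(1) = 0 → root; P(2) = 2.
P(1) = 0, so (x − 1) divides P(x); P is reducible.

No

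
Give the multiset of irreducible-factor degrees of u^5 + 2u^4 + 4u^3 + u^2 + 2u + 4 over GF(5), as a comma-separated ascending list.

1, 2, 2

Write f(u) = u^5 + 2u^4 + 4u^3 + u^2 + 2u + 4.
Roots in GF(5): f(0) = 4; f(1) = 4; f(2) = 3; f(3) = 2; f(4) = 0 → root.
Linear factors from roots: (u + 1).
Complete factorization: f(u) = (u + 1)·(u^2 + 2u + 4)·(u^2 + 4u + 1).
Factor degrees with multiplicity: 1 + 2 + 2 = 5.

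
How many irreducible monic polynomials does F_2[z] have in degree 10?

By the necklace-counting formula, N_2(10) = (1/10) Σ_{d|10} μ(10/d)·2^d.
Divisors of 10: 1, 2, 5, 10; μ(10/d) for each: 1, -1, -1, 1.
Σ = 2^1 − 2^2 − 2^5 + 2^10 = 990.
N = 990/10 = 99.

99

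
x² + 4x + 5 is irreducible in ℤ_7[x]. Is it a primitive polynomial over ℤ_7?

Write f(x) = x² + 4x + 5.
|GF(7^2)^×| = 7^2 − 1 = 48. Prime factorization: 48 = 2^4·3.
f is primitive ⇔ x has order 48 in GF(7)[x]/(f), i.e. x^(48/q) ≠ 1 for each prime q | 48.
x^(24) mod f = 6.
x^(16) mod f = 4.
None equal 1, so x has full order 48; f is primitive.

Yes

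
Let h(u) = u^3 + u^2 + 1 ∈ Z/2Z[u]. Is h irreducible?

Yes

Check for roots in Z/2Z: h(0) = 1; h(1) = 1.
No roots. A degree-3 polynomial over a field with no linear factor is irreducible.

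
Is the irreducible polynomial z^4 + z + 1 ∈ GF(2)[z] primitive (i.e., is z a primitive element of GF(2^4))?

Yes

Write f(z) = z^4 + z + 1.
|GF(2^4)^×| = 2^4 − 1 = 15. Prime factorization: 15 = 3·5.
f is primitive ⇔ z has order 15 in GF(2)[z]/(f), i.e. z^(15/q) ≠ 1 for each prime q | 15.
z^(5) mod f = z^2 + z.
z^(3) mod f = z^3.
None equal 1, so z has full order 15; f is primitive.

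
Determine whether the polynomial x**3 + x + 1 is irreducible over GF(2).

Yes

Write P(x) = x**3 + x + 1.
Check for roots in GF(2): P(0) = 1; P(1) = 1.
No roots. A degree-3 polynomial over a field with no linear factor is irreducible.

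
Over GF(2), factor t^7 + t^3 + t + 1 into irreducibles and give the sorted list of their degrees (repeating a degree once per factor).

1, 2, 4

Write f(t) = t^7 + t^3 + t + 1.
Roots in GF(2): f(0) = 1; f(1) = 0 → root.
Linear factors from roots: (t + 1).
Complete factorization: f(t) = (t + 1)·(t^2 + t + 1)·(t^4 + t + 1).
Factor degrees with multiplicity: 1 + 2 + 4 = 7.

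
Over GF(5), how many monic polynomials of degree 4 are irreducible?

150

By the necklace-counting formula, N_5(4) = (1/4) Σ_{d|4} μ(4/d)·5^d.
Divisors of 4: 1, 2, 4; μ(4/d) for each: 0, -1, 1.
Σ = − 5^2 + 5^4 = 600.
N = 600/4 = 150.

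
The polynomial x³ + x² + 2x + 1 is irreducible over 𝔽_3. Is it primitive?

Yes

Write f(x) = x³ + x² + 2x + 1.
|GF(3^3)^×| = 3^3 − 1 = 26. Prime factorization: 26 = 2·13.
f is primitive ⇔ x has order 26 in GF(3)[x]/(f), i.e. x^(26/q) ≠ 1 for each prime q | 26.
x^(13) mod f = 2.
x^(2) mod f = x².
None equal 1, so x has full order 26; f is primitive.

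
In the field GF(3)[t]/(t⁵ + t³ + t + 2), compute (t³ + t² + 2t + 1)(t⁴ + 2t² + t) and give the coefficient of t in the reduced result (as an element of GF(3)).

2

Multiply in GF(3)[t]: (t³ + t² + 2t + 1)·(t⁴ + 2t² + t) = t⁷ + t⁶ + t⁵ + t⁴ + 2t³ + t² + t.
Reduce using t⁵ ≡ 2t³ + 2t + 1 (mod t⁵ + t³ + t + 2).
Reduced: t³ + t² + 2t.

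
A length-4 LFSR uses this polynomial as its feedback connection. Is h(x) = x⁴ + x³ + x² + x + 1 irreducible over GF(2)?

Check for roots in GF(2): h(0) = 1; h(1) = 1.
No roots, so no linear factors.
Monic irreducibles of degree 2 over GF(2): x² + x + 1.
None of them divide h (all give nonzero remainder).
No irreducible factor of degree ≤ 2 exists, so h is irreducible over GF(2).

Yes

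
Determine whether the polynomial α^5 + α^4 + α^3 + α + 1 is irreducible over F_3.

Write f(α) = α^5 + α^4 + α^3 + α + 1.
Check for roots in F_3: f(0) = 1; f(1) = 2; f(2) = 2.
No roots, so no linear factors.
Monic irreducibles of degree 2 over GF(3): α^2 + 1, α^2 + α - 1, α^2 - α - 1.
None of them divide f (all give nonzero remainder).
No irreducible factor of degree ≤ 2 exists, so f is irreducible over GF(3).

Yes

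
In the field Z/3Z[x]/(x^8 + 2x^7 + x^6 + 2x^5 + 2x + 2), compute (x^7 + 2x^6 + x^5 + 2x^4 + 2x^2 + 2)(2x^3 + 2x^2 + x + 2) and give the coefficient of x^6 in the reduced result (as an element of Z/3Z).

Multiply in Z/3Z[x]: (x^7 + 2x^6 + x^5 + 2x^4 + 2x^2 + 2)·(2x^3 + 2x^2 + x + 2) = 2x^10 + x^8 + x^7 + 2x^5 + 2x^4 + 2x^2 + 2x + 1.
Reduce using x^8 ≡ x^7 + 2x^6 + x^5 + x + 1 (mod x^8 + 2x^7 + x^6 + 2x^5 + 2x + 2).
Reduced: 2x^7 + x^6 + 2x^4 + 2x^3 + 2x + 2.

1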